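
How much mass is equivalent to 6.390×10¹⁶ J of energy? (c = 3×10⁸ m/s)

From E = mc², we get m = E/c²
c² = (3×10⁸)² = 9×10¹⁶ m²/s²
m = 6.390×10¹⁶ / 9×10¹⁶ = 0.7100 kg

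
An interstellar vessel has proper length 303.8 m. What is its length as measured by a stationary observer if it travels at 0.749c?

Proper length L₀ = 303.8 m
γ = 1/√(1 - 0.749²) = 1.509
L = L₀/γ = 303.8/1.509 = 201.3 m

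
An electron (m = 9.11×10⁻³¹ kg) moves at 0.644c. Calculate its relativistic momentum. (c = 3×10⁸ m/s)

γ = 1/√(1 - 0.644²) = 1.3071
v = 0.644 × 3×10⁸ = 1.932×10⁸ m/s
p = γmv = 1.3071 × 9.11×10⁻³¹ × 1.932×10⁸ = 2.301×10⁻²² kg·m/s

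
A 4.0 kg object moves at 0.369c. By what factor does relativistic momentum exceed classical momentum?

p_rel = γmv, p_class = mv
Ratio = γ = 1/√(1 - 0.369²) = 1.076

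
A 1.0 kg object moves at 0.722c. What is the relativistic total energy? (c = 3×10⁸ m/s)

γ = 1/√(1 - 0.722²) = 1.445
mc² = 1.0 × (3×10⁸)² = 9.000×10¹⁶ J
E = γmc² = 1.445 × 9.000×10¹⁶ = 1.301×10¹⁷ J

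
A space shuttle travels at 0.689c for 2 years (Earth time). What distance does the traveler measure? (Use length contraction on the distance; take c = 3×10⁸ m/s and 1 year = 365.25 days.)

Earth distance: d = v × t = 0.689c × 2 yr = 1.3046×10¹⁶ m
γ = 1.3798
d' = d/γ = 1.3046×10¹⁶/1.3798 = 9.455×10¹⁵ m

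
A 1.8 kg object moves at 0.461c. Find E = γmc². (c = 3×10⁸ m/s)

γ = 1/√(1 - 0.461²) = 1.127
mc² = 1.8 × (3×10⁸)² = 1.620×10¹⁷ J
E = γmc² = 1.127 × 1.620×10¹⁷ = 1.826×10¹⁷ J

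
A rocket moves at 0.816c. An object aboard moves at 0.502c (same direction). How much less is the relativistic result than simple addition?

Classical: u' + v = 0.502 + 0.816 = 1.318c
Relativistic: u = (0.502 + 0.816)/(1 + 0.409632) = 1.318/1.409632 = 0.9350c
Difference: 1.318 - 0.9350 = 0.3830c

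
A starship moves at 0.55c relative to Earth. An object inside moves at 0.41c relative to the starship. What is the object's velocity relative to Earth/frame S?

u = (u' + v)/(1 + u'v/c²)
Numerator: 0.41 + 0.55 = 0.96
Denominator: 1 + 0.2255 = 1.2255
u = 0.96/1.2255 = 0.7834c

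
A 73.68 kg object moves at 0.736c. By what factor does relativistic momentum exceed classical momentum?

p_rel = γmv, p_class = mv
Ratio = γ = 1/√(1 - 0.736²) = 1.477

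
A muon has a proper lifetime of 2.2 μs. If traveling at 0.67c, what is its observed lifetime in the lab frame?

Proper lifetime τ₀ = 2.2 μs
γ = 1/√(1 - 0.67²) = 1.3471
τ = γτ₀ = 1.3471 × 2.2 μs = 2.964 μs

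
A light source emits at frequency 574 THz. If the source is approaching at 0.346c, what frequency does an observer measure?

β = v/c = 0.346
(1+β)/(1-β) = 1.346/0.654 = 2.058
Doppler factor = √(2.058) = 1.4346
f_obs = 574 × 1.4346 = 823.5 THz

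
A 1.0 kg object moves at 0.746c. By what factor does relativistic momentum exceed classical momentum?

p_rel = γmv, p_class = mv
Ratio = γ = 1/√(1 - 0.746²) = 1.502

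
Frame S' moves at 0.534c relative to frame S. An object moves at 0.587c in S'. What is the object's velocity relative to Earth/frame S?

u = (u' + v)/(1 + u'v/c²)
Numerator: 0.587 + 0.534 = 1.121
Denominator: 1 + 0.313458 = 1.313458
u = 1.121/1.313458 = 0.8535c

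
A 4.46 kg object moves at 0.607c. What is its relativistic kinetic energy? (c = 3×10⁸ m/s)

γ = 1/√(1 - 0.607²) = 1.2583
γ - 1 = 0.2583
KE = (γ-1)mc² = 0.2583 × 4.46 × (3×10⁸)² = 1.037×10¹⁷ J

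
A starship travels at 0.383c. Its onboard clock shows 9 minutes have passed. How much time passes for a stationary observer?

Proper time Δt₀ = 9 minutes
γ = 1/√(1 - 0.383²) = 1.0825
Δt = γΔt₀ = 1.0825 × 9 = 9.743 minutes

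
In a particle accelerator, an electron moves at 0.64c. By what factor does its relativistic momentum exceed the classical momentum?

p_rel = γmv, p_class = mv
Ratio = γ = 1/√(1 - 0.64²)
= 1/√(0.5904) = 1.301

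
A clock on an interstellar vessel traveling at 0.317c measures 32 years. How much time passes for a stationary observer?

Proper time Δt₀ = 32 years
γ = 1/√(1 - 0.317²) = 1.0544
Δt = γΔt₀ = 1.0544 × 32 = 33.74 years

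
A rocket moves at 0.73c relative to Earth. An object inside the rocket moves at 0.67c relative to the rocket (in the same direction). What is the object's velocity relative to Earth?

u = (u' + v)/(1 + u'v/c²)
Numerator: 0.67 + 0.73 = 1.4
Denominator: 1 + 0.4891 = 1.4891
u = 1.4/1.4891 = 0.9402c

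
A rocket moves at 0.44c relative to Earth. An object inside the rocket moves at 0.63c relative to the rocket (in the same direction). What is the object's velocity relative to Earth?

u = (u' + v)/(1 + u'v/c²)
Numerator: 0.63 + 0.44 = 1.07
Denominator: 1 + 0.2772 = 1.2772
u = 1.07/1.2772 = 0.8378c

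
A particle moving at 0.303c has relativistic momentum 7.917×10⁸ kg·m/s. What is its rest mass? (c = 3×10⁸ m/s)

γ = 1/√(1 - 0.303²) = 1.0493
v = 0.303 × 3×10⁸ = 9.090×10⁷ m/s
m = p/(γv) = 7.917×10⁸/(1.0493 × 9.090×10⁷) = 8.300 kg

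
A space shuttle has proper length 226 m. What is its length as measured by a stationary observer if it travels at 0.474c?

Proper length L₀ = 226 m
γ = 1/√(1 - 0.474²) = 1.1357
L = L₀/γ = 226/1.1357 = 199.0 m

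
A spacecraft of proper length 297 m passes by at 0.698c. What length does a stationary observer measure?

Proper length L₀ = 297 m
γ = 1/√(1 - 0.698²) = 1.3965
L = L₀/γ = 297/1.3965 = 212.7 m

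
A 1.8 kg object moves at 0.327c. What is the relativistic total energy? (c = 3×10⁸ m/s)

γ = 1/√(1 - 0.327²) = 1.058
mc² = 1.8 × (3×10⁸)² = 1.620×10¹⁷ J
E = γmc² = 1.058 × 1.620×10¹⁷ = 1.714×10¹⁷ J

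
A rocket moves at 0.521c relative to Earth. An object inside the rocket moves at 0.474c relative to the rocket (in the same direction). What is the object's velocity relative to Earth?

u = (u' + v)/(1 + u'v/c²)
Numerator: 0.474 + 0.521 = 0.995
Denominator: 1 + 0.246954 = 1.246954
u = 0.995/1.246954 = 0.7979c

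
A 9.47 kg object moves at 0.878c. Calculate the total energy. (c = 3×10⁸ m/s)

γ = 1/√(1 - 0.878²) = 2.0892
mc² = 9.47 × (3×10⁸)² = 8.523×10¹⁷ J
E = γmc² = 2.0892 × 8.523×10¹⁷ = 1.781×10¹⁸ J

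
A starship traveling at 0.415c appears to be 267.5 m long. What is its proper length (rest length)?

Contracted length L = 267.5 m
γ = 1/√(1 - 0.415²) = 1.099
L₀ = γL = 1.099 × 267.5 = 294.0 m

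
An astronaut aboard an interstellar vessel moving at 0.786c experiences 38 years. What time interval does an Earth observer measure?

Proper time Δt₀ = 38 years
γ = 1/√(1 - 0.786²) = 1.6175
Δt = γΔt₀ = 1.6175 × 38 = 61.47 years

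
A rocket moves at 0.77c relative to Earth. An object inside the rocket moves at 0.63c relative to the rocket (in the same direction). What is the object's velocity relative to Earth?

u = (u' + v)/(1 + u'v/c²)
Numerator: 0.63 + 0.77 = 1.4
Denominator: 1 + 0.4851 = 1.4851
u = 1.4/1.4851 = 0.9427c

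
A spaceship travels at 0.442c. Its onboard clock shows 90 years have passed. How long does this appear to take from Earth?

Proper time Δt₀ = 90 years
γ = 1/√(1 - 0.442²) = 1.1148
Δt = γΔt₀ = 1.1148 × 90 = 100.3 years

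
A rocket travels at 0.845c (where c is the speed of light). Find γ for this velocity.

v/c = 0.845, so (v/c)² = 0.714025
1 - (v/c)² = 0.285975
γ = 1/√(0.285975) = 1.870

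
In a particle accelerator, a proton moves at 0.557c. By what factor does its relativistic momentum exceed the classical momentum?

p_rel = γmv, p_class = mv
Ratio = γ = 1/√(1 - 0.557²)
= 1/√(0.689751) = 1.204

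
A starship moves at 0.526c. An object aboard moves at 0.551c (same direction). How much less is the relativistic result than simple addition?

Classical: u' + v = 0.551 + 0.526 = 1.077c
Relativistic: u = (0.551 + 0.526)/(1 + 0.289826) = 1.077/1.289826 = 0.8350c
Difference: 1.077 - 0.8350 = 0.2420c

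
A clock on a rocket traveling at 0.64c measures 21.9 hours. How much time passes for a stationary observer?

Proper time Δt₀ = 21.9 hours
γ = 1/√(1 - 0.64²) = 1.3014
Δt = γΔt₀ = 1.3014 × 21.9 = 28.50 hours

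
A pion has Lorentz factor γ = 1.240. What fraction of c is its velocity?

From γ = 1/√(1 - v²/c²):
1/γ² = 1/1.240² = 0.6504
v²/c² = 1 - 0.6504 = 0.3496
v/c = √(0.3496) = 0.5913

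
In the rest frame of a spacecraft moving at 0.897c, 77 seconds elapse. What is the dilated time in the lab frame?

Proper time Δt₀ = 77 seconds
γ = 1/√(1 - 0.897²) = 2.262
Δt = γΔt₀ = 2.262 × 77 = 174.2 seconds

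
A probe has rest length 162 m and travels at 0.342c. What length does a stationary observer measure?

Proper length L₀ = 162 m
γ = 1/√(1 - 0.342²) = 1.0642
L = L₀/γ = 162/1.0642 = 152.2 m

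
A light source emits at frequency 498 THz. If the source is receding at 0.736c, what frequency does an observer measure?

β = v/c = 0.736
(1-β)/(1+β) = 0.264/1.736 = 0.1521
Doppler factor = √(0.1521) = 0.3900
f_obs = 498 × 0.3900 = 194.2 THz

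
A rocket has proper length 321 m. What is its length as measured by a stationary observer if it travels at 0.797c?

Proper length L₀ = 321 m
γ = 1/√(1 - 0.797²) = 1.6557
L = L₀/γ = 321/1.6557 = 193.9 m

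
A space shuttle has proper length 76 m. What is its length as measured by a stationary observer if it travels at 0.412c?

Proper length L₀ = 76 m
γ = 1/√(1 - 0.412²) = 1.0975
L = L₀/γ = 76/1.0975 = 69.25 m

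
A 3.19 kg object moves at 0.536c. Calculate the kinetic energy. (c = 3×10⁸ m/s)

γ = 1/√(1 - 0.536²) = 1.18453
γ - 1 = 0.18453
KE = (γ-1)mc² = 0.18453 × 3.19 × (3×10⁸)² = 5.298×10¹⁶ J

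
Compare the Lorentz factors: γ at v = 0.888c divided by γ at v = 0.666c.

γ₁ = 1/√(1 - 0.888²) = 2.175
γ₂ = 1/√(1 - 0.666²) = 1.341
γ₁/γ₂ = 2.175/1.341 = 1.622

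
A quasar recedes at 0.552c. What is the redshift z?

β = 0.552
(1+β)/(1-β) = 1.552/0.448 = 3.4643
√(3.4643) = 1.8613
z = 1.8613 - 1 = 0.8613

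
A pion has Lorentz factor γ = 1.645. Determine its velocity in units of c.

From γ = 1/√(1 - v²/c²):
1/γ² = 1/1.645² = 0.3695
v²/c² = 1 - 0.3695 = 0.6305
v/c = √(0.6305) = 0.7940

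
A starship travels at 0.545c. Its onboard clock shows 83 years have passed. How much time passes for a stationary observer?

Proper time Δt₀ = 83 years
γ = 1/√(1 - 0.545²) = 1.1927
Δt = γΔt₀ = 1.1927 × 83 = 98.99 years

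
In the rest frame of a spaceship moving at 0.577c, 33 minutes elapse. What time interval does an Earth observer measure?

Proper time Δt₀ = 33 minutes
γ = 1/√(1 - 0.577²) = 1.22437
Δt = γΔt₀ = 1.22437 × 33 = 40.40 minutes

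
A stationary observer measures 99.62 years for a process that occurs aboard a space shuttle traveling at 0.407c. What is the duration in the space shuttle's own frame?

Dilated time Δt = 99.62 years
γ = 1/√(1 - 0.407²) = 1.09478
Δt₀ = Δt/γ = 99.62/1.09478 = 91.00 years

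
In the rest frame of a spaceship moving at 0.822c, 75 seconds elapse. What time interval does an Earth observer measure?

Proper time Δt₀ = 75 seconds
γ = 1/√(1 - 0.822²) = 1.756
Δt = γΔt₀ = 1.756 × 75 = 131.7 seconds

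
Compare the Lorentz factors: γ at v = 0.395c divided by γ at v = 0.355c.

γ₁ = 1/√(1 - 0.395²) = 1.089
γ₂ = 1/√(1 - 0.355²) = 1.070
γ₁/γ₂ = 1.089/1.070 = 1.018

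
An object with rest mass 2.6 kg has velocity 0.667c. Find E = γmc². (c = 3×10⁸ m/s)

γ = 1/√(1 - 0.667²) = 1.3422
mc² = 2.6 × (3×10⁸)² = 2.340×10¹⁷ J
E = γmc² = 1.3422 × 2.340×10¹⁷ = 3.141×10¹⁷ J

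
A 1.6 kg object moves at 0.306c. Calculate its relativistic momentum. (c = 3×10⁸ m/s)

γ = 1/√(1 - 0.306²) = 1.0504
v = 0.306 × 3×10⁸ = 9.180×10⁷ m/s
p = γmv = 1.0504 × 1.6 × 9.180×10⁷ = 1.543×10⁸ kg·m/s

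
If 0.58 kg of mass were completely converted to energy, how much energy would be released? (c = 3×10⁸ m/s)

Using E = mc²:
c² = (3×10⁸)² = 9×10¹⁶ m²/s²
E = 0.58 × 9×10¹⁶ = 5.220×10¹⁶ J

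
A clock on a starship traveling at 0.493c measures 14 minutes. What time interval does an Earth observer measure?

Proper time Δt₀ = 14 minutes
γ = 1/√(1 - 0.493²) = 1.149
Δt = γΔt₀ = 1.149 × 14 = 16.09 minutes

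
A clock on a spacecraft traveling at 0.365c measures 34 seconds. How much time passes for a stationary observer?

Proper time Δt₀ = 34 seconds
γ = 1/√(1 - 0.365²) = 1.074
Δt = γΔt₀ = 1.074 × 34 = 36.52 seconds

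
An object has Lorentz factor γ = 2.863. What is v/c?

From γ = 1/√(1 - v²/c²):
1/γ² = 1/2.863² = 0.1220
v²/c² = 1 - 0.1220 = 0.8780
v/c = √(0.8780) = 0.9370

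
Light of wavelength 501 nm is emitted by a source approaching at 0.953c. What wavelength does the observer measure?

β = 0.953
Wavelength Doppler factor = √(0.047/1.953) = √(0.024066) = 0.15513
λ_obs = 501 × 0.15513 = 77.72 nm (blueshift)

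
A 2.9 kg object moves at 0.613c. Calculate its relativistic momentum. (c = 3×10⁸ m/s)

γ = 1/√(1 - 0.613²) = 1.2657
v = 0.613 × 3×10⁸ = 1.839×10⁸ m/s
p = γmv = 1.2657 × 2.9 × 1.839×10⁸ = 6.750×10⁸ kg·m/s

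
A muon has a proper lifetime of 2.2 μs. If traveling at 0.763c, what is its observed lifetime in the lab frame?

Proper lifetime τ₀ = 2.2 μs
γ = 1/√(1 - 0.763²) = 1.547
τ = γτ₀ = 1.547 × 2.2 μs = 3.403 μs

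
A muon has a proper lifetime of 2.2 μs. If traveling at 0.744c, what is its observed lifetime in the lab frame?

Proper lifetime τ₀ = 2.2 μs
γ = 1/√(1 - 0.744²) = 1.497
τ = γτ₀ = 1.497 × 2.2 μs = 3.293 μs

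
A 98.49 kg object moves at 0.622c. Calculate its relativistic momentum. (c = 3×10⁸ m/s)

γ = 1/√(1 - 0.622²) = 1.277
v = 0.622 × 3×10⁸ = 1.866×10⁸ m/s
p = γmv = 1.277 × 98.49 × 1.866×10⁸ = 2.347×10¹⁰ kg·m/s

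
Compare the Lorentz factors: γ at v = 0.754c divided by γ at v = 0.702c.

γ₁ = 1/√(1 - 0.754²) = 1.522
γ₂ = 1/√(1 - 0.702²) = 1.404
γ₁/γ₂ = 1.522/1.404 = 1.084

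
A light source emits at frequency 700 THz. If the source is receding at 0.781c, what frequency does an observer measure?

β = v/c = 0.781
(1-β)/(1+β) = 0.219/1.781 = 0.1230
Doppler factor = √(0.1230) = 0.3507
f_obs = 700 × 0.3507 = 245.5 THz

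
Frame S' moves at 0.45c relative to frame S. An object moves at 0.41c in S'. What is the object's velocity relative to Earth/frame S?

u = (u' + v)/(1 + u'v/c²)
Numerator: 0.41 + 0.45 = 0.86
Denominator: 1 + 0.1845 = 1.1845
u = 0.86/1.1845 = 0.7260c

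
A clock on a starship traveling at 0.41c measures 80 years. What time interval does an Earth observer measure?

Proper time Δt₀ = 80 years
γ = 1/√(1 - 0.41²) = 1.0964
Δt = γΔt₀ = 1.0964 × 80 = 87.71 years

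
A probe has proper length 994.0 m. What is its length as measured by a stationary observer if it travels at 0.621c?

Proper length L₀ = 994.0 m
γ = 1/√(1 - 0.621²) = 1.2758
L = L₀/γ = 994.0/1.2758 = 779.1 m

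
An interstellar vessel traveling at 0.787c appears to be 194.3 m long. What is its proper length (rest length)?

Contracted length L = 194.3 m
γ = 1/√(1 - 0.787²) = 1.6209
L₀ = γL = 1.6209 × 194.3 = 314.9 m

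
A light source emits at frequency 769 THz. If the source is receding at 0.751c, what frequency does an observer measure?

β = v/c = 0.751
(1-β)/(1+β) = 0.249/1.751 = 0.1422
Doppler factor = √(0.1422) = 0.3771
f_obs = 769 × 0.3771 = 290.0 THz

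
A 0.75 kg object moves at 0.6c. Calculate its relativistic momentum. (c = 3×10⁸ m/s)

γ = 1/√(1 - 0.6²) = 1.250
v = 0.6 × 3×10⁸ = 1.800×10⁸ m/s
p = γmv = 1.250 × 0.75 × 1.800×10⁸ = 1.688×10⁸ kg·m/s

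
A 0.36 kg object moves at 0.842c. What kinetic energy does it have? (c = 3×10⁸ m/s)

γ = 1/√(1 - 0.842²) = 1.8536
γ - 1 = 0.8536
KE = (γ-1)mc² = 0.8536 × 0.36 × (3×10⁸)² = 2.766×10¹⁶ J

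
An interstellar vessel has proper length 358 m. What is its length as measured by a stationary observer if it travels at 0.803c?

Proper length L₀ = 358 m
γ = 1/√(1 - 0.803²) = 1.6779
L = L₀/γ = 358/1.6779 = 213.4 m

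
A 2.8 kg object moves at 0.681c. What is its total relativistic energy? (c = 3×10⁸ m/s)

γ = 1/√(1 - 0.681²) = 1.3656
mc² = 2.8 × (3×10⁸)² = 2.520×10¹⁷ J
E = γmc² = 1.3656 × 2.520×10¹⁷ = 3.441×10¹⁷ J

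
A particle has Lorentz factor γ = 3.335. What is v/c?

From γ = 1/√(1 - v²/c²):
1/γ² = 1/3.335² = 0.08991
v²/c² = 1 - 0.08991 = 0.9101
v/c = √(0.9101) = 0.9540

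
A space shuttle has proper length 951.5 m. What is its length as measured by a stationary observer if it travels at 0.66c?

Proper length L₀ = 951.5 m
γ = 1/√(1 - 0.66²) = 1.3311
L = L₀/γ = 951.5/1.3311 = 714.8 m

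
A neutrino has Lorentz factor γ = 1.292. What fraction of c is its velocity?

From γ = 1/√(1 - v²/c²):
1/γ² = 1/1.292² = 0.5991
v²/c² = 1 - 0.5991 = 0.4009
v/c = √(0.4009) = 0.6332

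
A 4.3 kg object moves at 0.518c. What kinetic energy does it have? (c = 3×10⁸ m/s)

γ = 1/√(1 - 0.518²) = 1.16907
γ - 1 = 0.16907
KE = (γ-1)mc² = 0.16907 × 4.3 × (3×10⁸)² = 6.543×10¹⁶ J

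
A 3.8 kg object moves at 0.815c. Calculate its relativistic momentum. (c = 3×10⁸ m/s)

γ = 1/√(1 - 0.815²) = 1.7257
v = 0.815 × 3×10⁸ = 2.445×10⁸ m/s
p = γmv = 1.7257 × 3.8 × 2.445×10⁸ = 1.603×10⁹ kg·m/s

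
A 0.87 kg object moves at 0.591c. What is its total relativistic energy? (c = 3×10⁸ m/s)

γ = 1/√(1 - 0.591²) = 1.2397
mc² = 0.87 × (3×10⁸)² = 7.830×10¹⁶ J
E = γmc² = 1.2397 × 7.830×10¹⁶ = 9.707×10¹⁶ J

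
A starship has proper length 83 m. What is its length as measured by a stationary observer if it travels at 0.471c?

Proper length L₀ = 83 m
γ = 1/√(1 - 0.471²) = 1.1336
L = L₀/γ = 83/1.1336 = 73.22 m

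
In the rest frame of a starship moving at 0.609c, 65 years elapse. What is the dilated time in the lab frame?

Proper time Δt₀ = 65 years
γ = 1/√(1 - 0.609²) = 1.2608
Δt = γΔt₀ = 1.2608 × 65 = 81.95 years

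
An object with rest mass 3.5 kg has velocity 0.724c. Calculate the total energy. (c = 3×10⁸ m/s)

γ = 1/√(1 - 0.724²) = 1.4497
mc² = 3.5 × (3×10⁸)² = 3.150×10¹⁷ J
E = γmc² = 1.4497 × 3.150×10¹⁷ = 4.567×10¹⁷ J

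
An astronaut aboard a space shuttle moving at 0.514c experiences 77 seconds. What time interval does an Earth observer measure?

Proper time Δt₀ = 77 seconds
γ = 1/√(1 - 0.514²) = 1.1658
Δt = γΔt₀ = 1.1658 × 77 = 89.77 seconds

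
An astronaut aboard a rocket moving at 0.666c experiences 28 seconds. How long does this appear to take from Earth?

Proper time Δt₀ = 28 seconds
γ = 1/√(1 - 0.666²) = 1.3406
Δt = γΔt₀ = 1.3406 × 28 = 37.54 seconds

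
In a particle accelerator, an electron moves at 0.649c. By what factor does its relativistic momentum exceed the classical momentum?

p_rel = γmv, p_class = mv
Ratio = γ = 1/√(1 - 0.649²)
= 1/√(0.578799) = 1.314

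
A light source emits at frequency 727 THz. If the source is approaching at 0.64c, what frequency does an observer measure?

β = v/c = 0.64
(1+β)/(1-β) = 1.64/0.36 = 4.5556
Doppler factor = √(4.5556) = 2.1344
f_obs = 727 × 2.1344 = 1552 THz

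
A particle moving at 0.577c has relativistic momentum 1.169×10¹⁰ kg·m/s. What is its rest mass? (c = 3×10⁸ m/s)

γ = 1/√(1 - 0.577²) = 1.2244
v = 0.577 × 3×10⁸ = 1.731×10⁸ m/s
m = p/(γv) = 1.169×10¹⁰/(1.2244 × 1.731×10⁸) = 55.16 kg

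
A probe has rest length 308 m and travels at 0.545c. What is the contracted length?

Proper length L₀ = 308 m
γ = 1/√(1 - 0.545²) = 1.193
L = L₀/γ = 308/1.193 = 258.2 m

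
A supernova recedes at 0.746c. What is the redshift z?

β = 0.746
(1+β)/(1-β) = 1.746/0.254 = 6.874
√(6.874) = 2.622
z = 2.622 - 1 = 1.622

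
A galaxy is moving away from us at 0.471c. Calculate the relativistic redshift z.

β = 0.471
(1+β)/(1-β) = 1.471/0.529 = 2.7807
√(2.7807) = 1.6675
z = 1.6675 - 1 = 0.6675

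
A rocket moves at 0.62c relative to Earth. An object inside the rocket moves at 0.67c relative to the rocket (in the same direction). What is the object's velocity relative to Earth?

u = (u' + v)/(1 + u'v/c²)
Numerator: 0.67 + 0.62 = 1.29
Denominator: 1 + 0.4154 = 1.4154
u = 1.29/1.4154 = 0.9114c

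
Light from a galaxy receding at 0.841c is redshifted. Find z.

β = 0.841
(1+β)/(1-β) = 1.841/0.159 = 11.58
√(11.58) = 3.403
z = 3.403 - 1 = 2.403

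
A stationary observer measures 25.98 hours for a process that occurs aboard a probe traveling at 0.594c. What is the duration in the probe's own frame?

Dilated time Δt = 25.98 hours
γ = 1/√(1 - 0.594²) = 1.243
Δt₀ = Δt/γ = 25.98/1.243 = 20.90 hours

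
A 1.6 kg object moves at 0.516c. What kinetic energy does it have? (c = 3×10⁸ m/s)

γ = 1/√(1 - 0.516²) = 1.1674
γ - 1 = 0.1674
KE = (γ-1)mc² = 0.1674 × 1.6 × (3×10⁸)² = 2.411×10¹⁶ J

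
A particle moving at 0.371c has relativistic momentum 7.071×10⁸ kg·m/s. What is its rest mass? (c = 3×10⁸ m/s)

γ = 1/√(1 - 0.371²) = 1.07685
v = 0.371 × 3×10⁸ = 1.113×10⁸ m/s
m = p/(γv) = 7.071×10⁸/(1.07685 × 1.113×10⁸) = 5.900 kg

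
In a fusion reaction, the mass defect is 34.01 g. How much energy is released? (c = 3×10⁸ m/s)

Convert mass defect: Δm = 34.01 g = 0.03401 kg
E = Δm·c² = 0.03401 × (3×10⁸)²
= 0.03401 × 9×10¹⁶ = 3.061×10¹⁵ J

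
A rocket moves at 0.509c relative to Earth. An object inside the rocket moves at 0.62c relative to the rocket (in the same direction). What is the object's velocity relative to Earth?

u = (u' + v)/(1 + u'v/c²)
Numerator: 0.62 + 0.509 = 1.129
Denominator: 1 + 0.31558 = 1.31558
u = 1.129/1.31558 = 0.8582c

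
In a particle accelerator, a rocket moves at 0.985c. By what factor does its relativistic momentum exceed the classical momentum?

p_rel = γmv, p_class = mv
Ratio = γ = 1/√(1 - 0.985²)
= 1/√(0.029775) = 5.795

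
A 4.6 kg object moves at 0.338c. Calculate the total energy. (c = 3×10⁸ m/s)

γ = 1/√(1 - 0.338²) = 1.0625
mc² = 4.6 × (3×10⁸)² = 4.140×10¹⁷ J
E = γmc² = 1.0625 × 4.140×10¹⁷ = 4.399×10¹⁷ J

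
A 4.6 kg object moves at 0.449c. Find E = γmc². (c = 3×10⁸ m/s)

γ = 1/√(1 - 0.449²) = 1.119
mc² = 4.6 × (3×10⁸)² = 4.140×10¹⁷ J
E = γmc² = 1.119 × 4.140×10¹⁷ = 4.633×10¹⁷ J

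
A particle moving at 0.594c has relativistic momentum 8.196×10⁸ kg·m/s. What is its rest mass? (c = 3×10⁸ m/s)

γ = 1/√(1 - 0.594²) = 1.243
v = 0.594 × 3×10⁸ = 1.782×10⁸ m/s
m = p/(γv) = 8.196×10⁸/(1.243 × 1.782×10⁸) = 3.700 kg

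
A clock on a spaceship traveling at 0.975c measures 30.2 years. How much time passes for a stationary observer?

Proper time Δt₀ = 30.2 years
γ = 1/√(1 - 0.975²) = 4.500
Δt = γΔt₀ = 4.500 × 30.2 = 135.9 years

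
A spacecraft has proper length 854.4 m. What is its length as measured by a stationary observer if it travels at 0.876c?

Proper length L₀ = 854.4 m
γ = 1/√(1 - 0.876²) = 2.0734
L = L₀/γ = 854.4/2.0734 = 412.1 m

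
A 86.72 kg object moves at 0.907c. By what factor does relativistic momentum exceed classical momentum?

p_rel = γmv, p_class = mv
Ratio = γ = 1/√(1 - 0.907²) = 2.375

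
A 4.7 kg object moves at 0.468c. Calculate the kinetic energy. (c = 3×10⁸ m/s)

γ = 1/√(1 - 0.468²) = 1.13157
γ - 1 = 0.13157
KE = (γ-1)mc² = 0.13157 × 4.7 × (3×10⁸)² = 5.565×10¹⁶ J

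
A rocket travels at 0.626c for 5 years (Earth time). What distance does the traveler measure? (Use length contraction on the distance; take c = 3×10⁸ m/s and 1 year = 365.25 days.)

Earth distance: d = v × t = 0.626c × 5 yr = 2.963×10¹⁶ m
γ = 1.282
d' = d/γ = 2.963×10¹⁶/1.282 = 2.311×10¹⁶ m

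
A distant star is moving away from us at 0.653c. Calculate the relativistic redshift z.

β = 0.653
(1+β)/(1-β) = 1.653/0.347 = 4.764
√(4.764) = 2.183
z = 2.183 - 1 = 1.183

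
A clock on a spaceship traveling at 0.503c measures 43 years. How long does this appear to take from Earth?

Proper time Δt₀ = 43 years
γ = 1/√(1 - 0.503²) = 1.157
Δt = γΔt₀ = 1.157 × 43 = 49.75 years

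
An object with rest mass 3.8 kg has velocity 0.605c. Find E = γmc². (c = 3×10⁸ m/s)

γ = 1/√(1 - 0.605²) = 1.2559
mc² = 3.8 × (3×10⁸)² = 3.420×10¹⁷ J
E = γmc² = 1.2559 × 3.420×10¹⁷ = 4.295×10¹⁷ J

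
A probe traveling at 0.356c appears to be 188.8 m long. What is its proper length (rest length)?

Contracted length L = 188.8 m
γ = 1/√(1 - 0.356²) = 1.070
L₀ = γL = 1.070 × 188.8 = 202.0 m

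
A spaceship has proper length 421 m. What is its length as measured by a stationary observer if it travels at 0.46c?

Proper length L₀ = 421 m
γ = 1/√(1 - 0.46²) = 1.1262
L = L₀/γ = 421/1.1262 = 373.8 m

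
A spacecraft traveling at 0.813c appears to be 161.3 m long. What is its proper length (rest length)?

Contracted length L = 161.3 m
γ = 1/√(1 - 0.813²) = 1.717
L₀ = γL = 1.717 × 161.3 = 277.0 m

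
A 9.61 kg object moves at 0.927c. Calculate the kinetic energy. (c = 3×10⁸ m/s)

γ = 1/√(1 - 0.927²) = 2.666
γ - 1 = 1.666
KE = (γ-1)mc² = 1.666 × 9.61 × (3×10⁸)² = 1.441×10¹⁸ J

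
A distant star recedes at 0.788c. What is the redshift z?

β = 0.788
(1+β)/(1-β) = 1.788/0.212 = 8.434
√(8.434) = 2.904
z = 2.904 - 1 = 1.904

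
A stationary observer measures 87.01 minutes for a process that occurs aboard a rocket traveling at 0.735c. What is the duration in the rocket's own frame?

Dilated time Δt = 87.01 minutes
γ = 1/√(1 - 0.735²) = 1.4748
Δt₀ = Δt/γ = 87.01/1.4748 = 59.00 minutes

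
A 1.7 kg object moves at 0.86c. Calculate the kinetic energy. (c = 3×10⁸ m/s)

γ = 1/√(1 - 0.86²) = 1.9597
γ - 1 = 0.9597
KE = (γ-1)mc² = 0.9597 × 1.7 × (3×10⁸)² = 1.468×10¹⁷ J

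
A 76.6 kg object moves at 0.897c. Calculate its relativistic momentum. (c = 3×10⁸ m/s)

γ = 1/√(1 - 0.897²) = 2.262
v = 0.897 × 3×10⁸ = 2.691×10⁸ m/s
p = γmv = 2.262 × 76.6 × 2.691×10⁸ = 4.663×10¹⁰ kg·m/s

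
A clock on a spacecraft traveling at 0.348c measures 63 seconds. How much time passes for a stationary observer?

Proper time Δt₀ = 63 seconds
γ = 1/√(1 - 0.348²) = 1.0667
Δt = γΔt₀ = 1.0667 × 63 = 67.20 seconds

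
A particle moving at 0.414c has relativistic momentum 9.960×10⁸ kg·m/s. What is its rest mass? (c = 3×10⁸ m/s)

γ = 1/√(1 - 0.414²) = 1.0986
v = 0.414 × 3×10⁸ = 1.242×10⁸ m/s
m = p/(γv) = 9.960×10⁸/(1.0986 × 1.242×10⁸) = 7.300 kg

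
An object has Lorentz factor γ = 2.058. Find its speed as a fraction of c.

From γ = 1/√(1 - v²/c²):
1/γ² = 1/2.058² = 0.2361
v²/c² = 1 - 0.2361 = 0.7639
v/c = √(0.7639) = 0.8740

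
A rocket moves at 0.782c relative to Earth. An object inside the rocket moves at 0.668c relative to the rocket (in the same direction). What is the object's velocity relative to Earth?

u = (u' + v)/(1 + u'v/c²)
Numerator: 0.668 + 0.782 = 1.45
Denominator: 1 + 0.522376 = 1.522376
u = 1.45/1.522376 = 0.9525c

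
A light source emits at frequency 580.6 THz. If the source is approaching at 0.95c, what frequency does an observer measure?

β = v/c = 0.95
(1+β)/(1-β) = 1.95/0.05 = 39.00
Doppler factor = √(39.00) = 6.245
f_obs = 580.6 × 6.245 = 3626 THz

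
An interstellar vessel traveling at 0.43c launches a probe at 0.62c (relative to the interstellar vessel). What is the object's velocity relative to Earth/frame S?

u = (u' + v)/(1 + u'v/c²)
Numerator: 0.62 + 0.43 = 1.05
Denominator: 1 + 0.2666 = 1.2666
u = 1.05/1.2666 = 0.8290c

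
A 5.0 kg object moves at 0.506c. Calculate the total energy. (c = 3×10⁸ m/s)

γ = 1/√(1 - 0.506²) = 1.1594
mc² = 5.0 × (3×10⁸)² = 4.500×10¹⁷ J
E = γmc² = 1.1594 × 4.500×10¹⁷ = 5.217×10¹⁷ J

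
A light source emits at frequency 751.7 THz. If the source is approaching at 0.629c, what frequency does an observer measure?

β = v/c = 0.629
(1+β)/(1-β) = 1.629/0.371 = 4.391
Doppler factor = √(4.391) = 2.095
f_obs = 751.7 × 2.095 = 1575 THz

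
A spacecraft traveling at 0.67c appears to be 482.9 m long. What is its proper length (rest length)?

Contracted length L = 482.9 m
γ = 1/√(1 - 0.67²) = 1.347
L₀ = γL = 1.347 × 482.9 = 650.5 m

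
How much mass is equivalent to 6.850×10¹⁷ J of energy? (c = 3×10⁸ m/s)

From E = mc², we get m = E/c²
c² = (3×10⁸)² = 9×10¹⁶ m²/s²
m = 6.850×10¹⁷ / 9×10¹⁶ = 7.611 kg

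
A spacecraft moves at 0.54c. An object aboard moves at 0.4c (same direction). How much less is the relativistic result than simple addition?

Classical: u' + v = 0.4 + 0.54 = 0.94c
Relativistic: u = (0.4 + 0.54)/(1 + 0.216) = 0.94/1.216 = 0.7730c
Difference: 0.94 - 0.7730 = 0.1670c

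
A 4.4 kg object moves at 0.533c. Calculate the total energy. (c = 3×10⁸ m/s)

γ = 1/√(1 - 0.533²) = 1.1819
mc² = 4.4 × (3×10⁸)² = 3.960×10¹⁷ J
E = γmc² = 1.1819 × 3.960×10¹⁷ = 4.680×10¹⁷ J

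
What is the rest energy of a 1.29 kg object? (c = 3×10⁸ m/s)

c² = (3×10⁸)² = 9.000×10¹⁶ m²/s²
E₀ = mc² = 1.29 × 9.000×10¹⁶ = 1.161×10¹⁷ J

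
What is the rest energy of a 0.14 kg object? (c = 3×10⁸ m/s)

c² = (3×10⁸)² = 9.000×10¹⁶ m²/s²
E₀ = mc² = 0.14 × 9.000×10¹⁶ = 1.260×10¹⁶ J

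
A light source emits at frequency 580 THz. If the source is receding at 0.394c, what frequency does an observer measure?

β = v/c = 0.394
(1-β)/(1+β) = 0.606/1.394 = 0.4347
Doppler factor = √(0.4347) = 0.6593
f_obs = 580 × 0.6593 = 382.4 THz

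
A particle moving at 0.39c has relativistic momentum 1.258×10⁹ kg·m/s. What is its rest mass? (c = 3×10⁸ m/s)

γ = 1/√(1 - 0.39²) = 1.086
v = 0.39 × 3×10⁸ = 1.170×10⁸ m/s
m = p/(γv) = 1.258×10⁹/(1.086 × 1.170×10⁸) = 9.901 kg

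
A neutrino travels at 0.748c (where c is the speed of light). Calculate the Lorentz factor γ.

v/c = 0.748, so (v/c)² = 0.559504
1 - (v/c)² = 0.440496
γ = 1/√(0.440496) = 1.507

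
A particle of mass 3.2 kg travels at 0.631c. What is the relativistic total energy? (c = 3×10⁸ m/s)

γ = 1/√(1 - 0.631²) = 1.289
mc² = 3.2 × (3×10⁸)² = 2.880×10¹⁷ J
E = γmc² = 1.289 × 2.880×10¹⁷ = 3.712×10¹⁷ J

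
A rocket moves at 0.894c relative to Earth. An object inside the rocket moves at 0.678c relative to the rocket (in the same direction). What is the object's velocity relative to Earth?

u = (u' + v)/(1 + u'v/c²)
Numerator: 0.678 + 0.894 = 1.572
Denominator: 1 + 0.606132 = 1.606132
u = 1.572/1.606132 = 0.9787c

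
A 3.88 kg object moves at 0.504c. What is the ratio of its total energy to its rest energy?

E = γmc², E₀ = mc²
E/E₀ = γ = 1/√(1 - 0.504²) = 1.158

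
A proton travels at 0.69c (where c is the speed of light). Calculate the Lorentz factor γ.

v/c = 0.69, so (v/c)² = 0.4761
1 - (v/c)² = 0.5239
γ = 1/√(0.5239) = 1.382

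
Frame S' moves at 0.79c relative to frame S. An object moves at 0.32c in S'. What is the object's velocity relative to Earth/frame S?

u = (u' + v)/(1 + u'v/c²)
Numerator: 0.32 + 0.79 = 1.11
Denominator: 1 + 0.2528 = 1.2528
u = 1.11/1.2528 = 0.8860c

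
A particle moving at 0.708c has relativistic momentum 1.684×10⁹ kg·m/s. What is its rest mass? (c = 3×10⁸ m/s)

γ = 1/√(1 - 0.708²) = 1.416
v = 0.708 × 3×10⁸ = 2.124×10⁸ m/s
m = p/(γv) = 1.684×10⁹/(1.416 × 2.124×10⁸) = 5.599 kg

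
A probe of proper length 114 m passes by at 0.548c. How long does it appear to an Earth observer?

Proper length L₀ = 114 m
γ = 1/√(1 - 0.548²) = 1.1955
L = L₀/γ = 114/1.1955 = 95.36 m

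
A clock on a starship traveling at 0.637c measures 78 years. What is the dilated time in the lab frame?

Proper time Δt₀ = 78 years
γ = 1/√(1 - 0.637²) = 1.297
Δt = γΔt₀ = 1.297 × 78 = 101.2 years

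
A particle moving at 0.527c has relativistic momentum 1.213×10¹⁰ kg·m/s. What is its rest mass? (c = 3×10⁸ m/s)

γ = 1/√(1 - 0.527²) = 1.1767
v = 0.527 × 3×10⁸ = 1.581×10⁸ m/s
m = p/(γv) = 1.213×10¹⁰/(1.1767 × 1.581×10⁸) = 65.20 kg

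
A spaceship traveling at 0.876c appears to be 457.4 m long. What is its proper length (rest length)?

Contracted length L = 457.4 m
γ = 1/√(1 - 0.876²) = 2.0734
L₀ = γL = 2.0734 × 457.4 = 948.4 m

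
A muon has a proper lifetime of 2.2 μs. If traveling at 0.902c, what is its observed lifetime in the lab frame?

Proper lifetime τ₀ = 2.2 μs
γ = 1/√(1 - 0.902²) = 2.3162
τ = γτ₀ = 2.3162 × 2.2 μs = 5.096 μs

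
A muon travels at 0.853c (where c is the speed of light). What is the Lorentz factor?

v/c = 0.853, so (v/c)² = 0.727609
1 - (v/c)² = 0.272391
γ = 1/√(0.272391) = 1.916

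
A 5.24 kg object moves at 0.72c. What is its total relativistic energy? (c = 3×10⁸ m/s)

γ = 1/√(1 - 0.72²) = 1.441
mc² = 5.24 × (3×10⁸)² = 4.716×10¹⁷ J
E = γmc² = 1.441 × 4.716×10¹⁷ = 6.796×10¹⁷ J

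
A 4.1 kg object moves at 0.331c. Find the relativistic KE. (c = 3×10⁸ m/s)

γ = 1/√(1 - 0.331²) = 1.05974
γ - 1 = 0.05974
KE = (γ-1)mc² = 0.05974 × 4.1 × (3×10⁸)² = 2.204×10¹⁶ J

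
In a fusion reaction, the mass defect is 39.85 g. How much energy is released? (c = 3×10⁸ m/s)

Convert mass defect: Δm = 39.85 g = 0.03985 kg
E = Δm·c² = 0.03985 × (3×10⁸)²
= 0.03985 × 9×10¹⁶ = 3.587×10¹⁵ J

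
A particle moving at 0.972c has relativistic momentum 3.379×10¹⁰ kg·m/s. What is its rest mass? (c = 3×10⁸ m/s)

γ = 1/√(1 - 0.972²) = 4.256
v = 0.972 × 3×10⁸ = 2.916×10⁸ m/s
m = p/(γv) = 3.379×10¹⁰/(4.256 × 2.916×10⁸) = 27.23 kg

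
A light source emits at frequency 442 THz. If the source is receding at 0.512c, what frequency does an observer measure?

β = v/c = 0.512
(1-β)/(1+β) = 0.488/1.512 = 0.32275
Doppler factor = √(0.32275) = 0.5681
f_obs = 442 × 0.5681 = 251.1 THz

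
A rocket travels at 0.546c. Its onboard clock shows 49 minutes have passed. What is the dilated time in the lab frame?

Proper time Δt₀ = 49 minutes
γ = 1/√(1 - 0.546²) = 1.1936
Δt = γΔt₀ = 1.1936 × 49 = 58.49 minutes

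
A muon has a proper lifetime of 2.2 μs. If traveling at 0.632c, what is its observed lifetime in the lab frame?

Proper lifetime τ₀ = 2.2 μs
γ = 1/√(1 - 0.632²) = 1.2904
τ = γτ₀ = 1.2904 × 2.2 μs = 2.839 μs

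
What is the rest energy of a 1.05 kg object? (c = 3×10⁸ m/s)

c² = (3×10⁸)² = 9.000×10¹⁶ m²/s²
E₀ = mc² = 1.05 × 9.000×10¹⁶ = 9.450×10¹⁶ J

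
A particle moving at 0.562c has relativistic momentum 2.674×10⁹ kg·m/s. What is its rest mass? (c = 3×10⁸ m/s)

γ = 1/√(1 - 0.562²) = 1.209
v = 0.562 × 3×10⁸ = 1.686×10⁸ m/s
m = p/(γv) = 2.674×10⁹/(1.209 × 1.686×10⁸) = 13.12 kg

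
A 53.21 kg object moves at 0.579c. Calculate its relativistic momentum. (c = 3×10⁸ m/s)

γ = 1/√(1 - 0.579²) = 1.227
v = 0.579 × 3×10⁸ = 1.737×10⁸ m/s
p = γmv = 1.227 × 53.21 × 1.737×10⁸ = 1.134×10¹⁰ kg·m/s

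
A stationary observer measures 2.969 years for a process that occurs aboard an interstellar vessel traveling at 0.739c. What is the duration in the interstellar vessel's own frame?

Dilated time Δt = 2.969 years
γ = 1/√(1 - 0.739²) = 1.4843
Δt₀ = Δt/γ = 2.969/1.4843 = 2.000 years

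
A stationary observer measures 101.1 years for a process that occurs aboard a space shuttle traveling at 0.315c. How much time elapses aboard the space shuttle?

Dilated time Δt = 101.1 years
γ = 1/√(1 - 0.315²) = 1.05364
Δt₀ = Δt/γ = 101.1/1.05364 = 95.95 years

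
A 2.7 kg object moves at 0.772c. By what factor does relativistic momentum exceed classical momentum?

p_rel = γmv, p_class = mv
Ratio = γ = 1/√(1 - 0.772²) = 1.573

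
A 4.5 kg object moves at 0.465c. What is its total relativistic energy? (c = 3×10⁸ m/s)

γ = 1/√(1 - 0.465²) = 1.12955
mc² = 4.5 × (3×10⁸)² = 4.050×10¹⁷ J
E = γmc² = 1.12955 × 4.050×10¹⁷ = 4.575×10¹⁷ J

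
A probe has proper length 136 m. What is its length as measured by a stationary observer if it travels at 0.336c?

Proper length L₀ = 136 m
γ = 1/√(1 - 0.336²) = 1.062
L = L₀/γ = 136/1.062 = 128.1 m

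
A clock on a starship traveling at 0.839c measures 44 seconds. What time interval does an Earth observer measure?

Proper time Δt₀ = 44 seconds
γ = 1/√(1 - 0.839²) = 1.8378
Δt = γΔt₀ = 1.8378 × 44 = 80.86 seconds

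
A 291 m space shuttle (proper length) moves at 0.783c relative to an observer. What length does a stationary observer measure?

Proper length L₀ = 291 m
γ = 1/√(1 - 0.783²) = 1.608
L = L₀/γ = 291/1.608 = 181.0 m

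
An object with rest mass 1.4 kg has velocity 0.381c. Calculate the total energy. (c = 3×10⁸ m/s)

γ = 1/√(1 - 0.381²) = 1.082
mc² = 1.4 × (3×10⁸)² = 1.260×10¹⁷ J
E = γmc² = 1.082 × 1.260×10¹⁷ = 1.363×10¹⁷ J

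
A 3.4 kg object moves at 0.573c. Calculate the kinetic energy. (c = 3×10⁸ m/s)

γ = 1/√(1 - 0.573²) = 1.22017
γ - 1 = 0.22017
KE = (γ-1)mc² = 0.22017 × 3.4 × (3×10⁸)² = 6.737×10¹⁶ J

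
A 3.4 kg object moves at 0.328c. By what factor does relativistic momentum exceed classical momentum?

p_rel = γmv, p_class = mv
Ratio = γ = 1/√(1 - 0.328²) = 1.059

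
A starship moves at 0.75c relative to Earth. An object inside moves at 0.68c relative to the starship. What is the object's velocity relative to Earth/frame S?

u = (u' + v)/(1 + u'v/c²)
Numerator: 0.68 + 0.75 = 1.43
Denominator: 1 + 0.51 = 1.51
u = 1.43/1.51 = 0.9470c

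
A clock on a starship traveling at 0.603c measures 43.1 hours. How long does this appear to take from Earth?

Proper time Δt₀ = 43.1 hours
γ = 1/√(1 - 0.603²) = 1.2535
Δt = γΔt₀ = 1.2535 × 43.1 = 54.03 hours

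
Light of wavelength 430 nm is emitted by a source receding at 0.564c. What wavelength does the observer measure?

β = 0.564
Wavelength Doppler factor = √(1.564/0.436) = √(3.587) = 1.894
λ_obs = 430 × 1.894 = 814.4 nm (redshift)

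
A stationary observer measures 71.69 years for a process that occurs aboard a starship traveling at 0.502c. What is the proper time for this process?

Dilated time Δt = 71.69 years
γ = 1/√(1 - 0.502²) = 1.1562
Δt₀ = Δt/γ = 71.69/1.1562 = 62.00 years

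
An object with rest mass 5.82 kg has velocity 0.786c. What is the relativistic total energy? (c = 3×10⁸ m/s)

γ = 1/√(1 - 0.786²) = 1.61753
mc² = 5.82 × (3×10⁸)² = 5.238×10¹⁷ J
E = γmc² = 1.61753 × 5.238×10¹⁷ = 8.473×10¹⁷ J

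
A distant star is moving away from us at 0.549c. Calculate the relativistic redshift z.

β = 0.549
(1+β)/(1-β) = 1.549/0.451 = 3.4346
√(3.4346) = 1.8533
z = 1.8533 - 1 = 0.8533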